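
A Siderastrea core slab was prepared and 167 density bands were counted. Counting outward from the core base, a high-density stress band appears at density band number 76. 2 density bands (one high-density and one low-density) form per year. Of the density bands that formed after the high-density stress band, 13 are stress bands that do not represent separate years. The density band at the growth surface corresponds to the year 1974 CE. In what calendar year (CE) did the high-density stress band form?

The high-density stress band sits at density band 76 from the core base, so 167 − 76 = 91 density bands formed after it.
Removing the 13 false density bands leaves 91 − 13 = 78 true density bands beyond the high-density stress band.
Dividing by 2 density bands per year: 78 / 2 = 39 years.
1974 − 39 = 1935 CE.

1935 CE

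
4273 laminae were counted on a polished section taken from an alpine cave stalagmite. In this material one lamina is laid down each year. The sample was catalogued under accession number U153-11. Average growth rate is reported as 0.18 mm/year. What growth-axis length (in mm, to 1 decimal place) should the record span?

The record spans 4273 years at 0.18 mm per year.
Predicted length = 0.18 mm/year × 4273 years = 769.1 mm.

769.1 mm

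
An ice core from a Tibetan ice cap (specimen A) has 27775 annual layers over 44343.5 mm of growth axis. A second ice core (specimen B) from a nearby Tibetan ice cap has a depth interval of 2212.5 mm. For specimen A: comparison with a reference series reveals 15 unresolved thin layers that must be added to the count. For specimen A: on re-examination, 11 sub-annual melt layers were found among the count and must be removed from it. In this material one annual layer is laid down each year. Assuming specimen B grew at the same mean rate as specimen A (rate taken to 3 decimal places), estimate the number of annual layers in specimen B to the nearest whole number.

1386 annual layers

Specimen A: adjusted count: 27775 − 11 + 15 = 27779 annual layers.
A: 44343.5 mm over 27779 years gives 44343.5 / 27779 ≈ 1.596 mm/year.
Specimen B: 2212.5 mm / 1.596 mm per year = 1386.28 years ≈ 1386 annual layers.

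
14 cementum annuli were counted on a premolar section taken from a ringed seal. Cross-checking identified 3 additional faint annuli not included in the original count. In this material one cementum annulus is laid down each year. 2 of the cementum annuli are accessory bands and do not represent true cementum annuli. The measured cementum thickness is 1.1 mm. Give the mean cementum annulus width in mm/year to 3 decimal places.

0.073 mm/year

Correcting the raw count gives 14 − 2 + 3 = 15 true cementum annuli.
1.1 mm over 15 years gives 1.1 / 15 ≈ 0.073 mm/year.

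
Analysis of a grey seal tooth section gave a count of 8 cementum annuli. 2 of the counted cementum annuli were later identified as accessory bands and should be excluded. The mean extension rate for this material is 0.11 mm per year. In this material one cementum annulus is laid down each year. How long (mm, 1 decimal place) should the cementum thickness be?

0.7 mm

After corrections the count is 8 − 2 = 6 cementum annuli.
6 years at 0.11 mm/year gives 0.11 × 6 = 0.7 mm.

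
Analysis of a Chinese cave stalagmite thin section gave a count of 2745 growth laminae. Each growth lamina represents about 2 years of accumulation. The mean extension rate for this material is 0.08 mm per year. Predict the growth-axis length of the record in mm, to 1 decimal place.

At 2 years per growth lamina, 2745 × 2 = 5490 years.
5490 years at 0.08 mm/year gives 0.08 × 5490 = 439.2 mm.

439.2 mm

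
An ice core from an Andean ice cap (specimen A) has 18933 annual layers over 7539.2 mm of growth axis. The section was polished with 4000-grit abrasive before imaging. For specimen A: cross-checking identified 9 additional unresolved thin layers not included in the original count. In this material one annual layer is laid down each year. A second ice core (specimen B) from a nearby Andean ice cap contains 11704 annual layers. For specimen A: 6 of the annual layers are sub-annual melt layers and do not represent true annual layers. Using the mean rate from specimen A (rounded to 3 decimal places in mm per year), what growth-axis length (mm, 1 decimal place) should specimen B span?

4658.2 mm

Specimen A: after corrections the count is 18933 − 6 + 9 = 18936 annual layers.
A: Extension rate ≈ 7539.2 / 18936 = 0.398 mm/year.
B's length ≈ 0.398 × 11704 = 4658.2 mm.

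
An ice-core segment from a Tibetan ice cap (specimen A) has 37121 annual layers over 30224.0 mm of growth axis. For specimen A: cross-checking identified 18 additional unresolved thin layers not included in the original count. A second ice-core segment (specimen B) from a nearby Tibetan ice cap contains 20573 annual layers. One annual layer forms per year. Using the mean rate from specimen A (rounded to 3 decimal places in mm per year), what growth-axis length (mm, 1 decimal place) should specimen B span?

Specimen A: after corrections the count is 37121 + 18 = 37139 annual layers.
A: Mean rate = 30224.0 mm / 37139 years ≈ 0.814 mm/yr.
For B, 0.814 mm/year × 20573 years = 16746.4 mm.

16746.4 mm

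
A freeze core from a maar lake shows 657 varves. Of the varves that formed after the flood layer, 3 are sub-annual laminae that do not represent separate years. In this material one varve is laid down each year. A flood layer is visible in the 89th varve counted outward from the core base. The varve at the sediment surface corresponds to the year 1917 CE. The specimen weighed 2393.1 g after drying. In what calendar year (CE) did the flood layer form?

1352 CE

Between varve 89 and the sediment surface there are 657 − 89 = 568 varves.
Excluding 3 false varves: 568 − 3 = 565.
The varve at the sediment surface is 1917 CE, so the flood layer dates to 1917 − 565 = 1352 CE.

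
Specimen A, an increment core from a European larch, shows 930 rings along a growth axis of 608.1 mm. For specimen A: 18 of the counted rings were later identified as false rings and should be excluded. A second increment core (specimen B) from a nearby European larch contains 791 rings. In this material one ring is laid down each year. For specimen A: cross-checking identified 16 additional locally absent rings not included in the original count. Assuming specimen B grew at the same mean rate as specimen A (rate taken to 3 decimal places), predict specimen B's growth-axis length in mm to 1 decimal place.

518.1 mm

Specimen A: correcting the raw count gives 930 − 18 + 16 = 928 true rings.
A: Mean rate = 608.1 mm / 928 years ≈ 0.655 mm/yr.
For B, 0.655 mm/year × 791 years = 518.1 mm.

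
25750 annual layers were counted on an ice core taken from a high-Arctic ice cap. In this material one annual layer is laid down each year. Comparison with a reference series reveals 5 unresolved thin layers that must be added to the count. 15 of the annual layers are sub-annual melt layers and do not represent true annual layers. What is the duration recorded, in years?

25740 years

Adjusted count: 25750 − 15 + 5 = 25740 annual layers.
One annual layer per year makes the duration 25740 years.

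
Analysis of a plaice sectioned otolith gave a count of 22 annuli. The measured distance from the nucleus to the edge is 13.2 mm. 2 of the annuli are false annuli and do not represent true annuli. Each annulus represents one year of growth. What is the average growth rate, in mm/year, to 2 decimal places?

After corrections the count is 22 − 2 = 20 annuli.
Extension rate ≈ 13.2 / 20 = 0.66 mm/year.

0.66 mm/year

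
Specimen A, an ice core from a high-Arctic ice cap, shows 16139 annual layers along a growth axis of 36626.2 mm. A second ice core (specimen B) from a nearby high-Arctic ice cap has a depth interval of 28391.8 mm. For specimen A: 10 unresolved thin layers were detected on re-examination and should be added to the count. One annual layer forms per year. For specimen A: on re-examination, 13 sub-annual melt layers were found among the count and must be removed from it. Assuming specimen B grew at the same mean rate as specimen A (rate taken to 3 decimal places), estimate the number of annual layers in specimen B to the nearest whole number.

12507 annual layers

Specimen A: adjusted count: 16139 − 13 + 10 = 16136 annual layers.
A: Mean rate = 36626.2 mm / 16136 years ≈ 2.270 mm/yr.
For B, 28391.8 / 2.270 = 12507.40 years ≈ 12507 annual layers.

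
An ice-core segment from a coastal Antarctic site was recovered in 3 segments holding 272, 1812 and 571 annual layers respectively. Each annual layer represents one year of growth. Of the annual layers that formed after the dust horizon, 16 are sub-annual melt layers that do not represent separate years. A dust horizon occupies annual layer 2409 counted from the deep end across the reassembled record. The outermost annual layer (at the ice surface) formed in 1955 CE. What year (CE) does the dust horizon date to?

1725 CE

Total annual layers = 272 + 1812 + 571 = 2655.
2655 − 2409 = 246 annual layers lie beyond the dust horizon toward the ice surface.
246 − 16 false = 230 true annual layers after the dust horizon.
1955 − 230 = 1725 CE.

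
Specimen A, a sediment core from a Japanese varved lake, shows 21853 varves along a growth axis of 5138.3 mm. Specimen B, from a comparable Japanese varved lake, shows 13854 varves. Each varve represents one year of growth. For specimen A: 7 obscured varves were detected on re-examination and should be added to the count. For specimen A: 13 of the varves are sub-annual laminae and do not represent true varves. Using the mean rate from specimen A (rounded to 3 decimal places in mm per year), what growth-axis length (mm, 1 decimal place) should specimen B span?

3255.7 mm

Specimen A: true varve count = 21853 − 13 + 7 = 21847.
A: 5138.3 mm over 21847 years gives 5138.3 / 21847 ≈ 0.235 mm/year.
For B, 0.235 mm/year × 13854 years = 3255.7 mm.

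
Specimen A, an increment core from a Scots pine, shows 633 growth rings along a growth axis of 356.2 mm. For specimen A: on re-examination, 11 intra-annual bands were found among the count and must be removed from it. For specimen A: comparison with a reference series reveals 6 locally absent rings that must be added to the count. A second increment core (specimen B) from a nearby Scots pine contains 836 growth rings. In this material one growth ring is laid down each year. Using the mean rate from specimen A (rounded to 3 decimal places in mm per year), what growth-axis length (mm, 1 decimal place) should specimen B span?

474.0 mm

Specimen A: correcting the raw count gives 633 − 11 + 6 = 628 true growth rings.
A: Mean rate = 356.2 mm / 628 years ≈ 0.567 mm/yr.
For B, 0.567 mm/year × 836 years = 474.0 mm.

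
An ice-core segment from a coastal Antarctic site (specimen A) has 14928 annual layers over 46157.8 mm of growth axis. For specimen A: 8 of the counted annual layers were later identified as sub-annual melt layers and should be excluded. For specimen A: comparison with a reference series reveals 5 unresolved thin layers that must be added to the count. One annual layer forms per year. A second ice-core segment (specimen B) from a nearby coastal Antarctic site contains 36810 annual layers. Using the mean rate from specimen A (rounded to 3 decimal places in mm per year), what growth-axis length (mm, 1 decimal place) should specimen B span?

113853.3 mm

Specimen A: correcting the raw count gives 14928 − 8 + 5 = 14925 true annual layers.
A: Extension rate ≈ 46157.8 / 14925 = 3.093 mm/year.
B's length ≈ 3.093 × 36810 = 113853.3 mm.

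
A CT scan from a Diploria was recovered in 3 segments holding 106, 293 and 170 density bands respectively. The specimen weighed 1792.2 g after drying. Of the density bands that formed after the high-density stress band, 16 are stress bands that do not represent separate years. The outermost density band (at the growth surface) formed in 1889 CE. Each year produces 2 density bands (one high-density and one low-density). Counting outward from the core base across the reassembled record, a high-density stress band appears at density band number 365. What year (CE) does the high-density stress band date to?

1795 CE

Total density bands = 106 + 293 + 170 = 569.
The high-density stress band sits at density band 365 from the core base, so 569 − 365 = 204 density bands formed after it.
Removing the 16 false density bands leaves 204 − 16 = 188 true density bands beyond the high-density stress band.
With 2 density bands per year, 188 / 2 = 94 years.
The density band at the growth surface is 1889 CE, so the high-density stress band dates to 1889 − 94 = 1795 CE.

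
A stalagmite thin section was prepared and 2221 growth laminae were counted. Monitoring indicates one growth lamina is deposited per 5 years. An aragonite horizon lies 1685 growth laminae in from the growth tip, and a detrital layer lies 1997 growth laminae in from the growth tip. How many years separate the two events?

1560 years

1997 − 1685 = 312 growth laminae lie between the two events.
312 growth laminae at 5 years each span 312 × 5 = 1560 years.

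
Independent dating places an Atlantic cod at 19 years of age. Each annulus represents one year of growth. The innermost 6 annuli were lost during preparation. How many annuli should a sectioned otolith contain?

At one annulus per year, 19 years correspond to 19 annuli.
19 − 6 missed = 13 annuli expected in the prepared section.

13 annuli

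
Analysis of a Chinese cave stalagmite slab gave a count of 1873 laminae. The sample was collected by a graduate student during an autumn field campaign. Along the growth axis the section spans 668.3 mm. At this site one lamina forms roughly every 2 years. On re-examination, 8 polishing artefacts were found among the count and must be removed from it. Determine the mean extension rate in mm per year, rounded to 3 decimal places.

0.179 mm per year

True lamina count = 1873 − 8 = 1865.
Multiplying by 2 years per lamina: 1865 × 2 = 3730 years.
668.3 mm over 3730 years gives 668.3 / 3730 ≈ 0.179 mm per year.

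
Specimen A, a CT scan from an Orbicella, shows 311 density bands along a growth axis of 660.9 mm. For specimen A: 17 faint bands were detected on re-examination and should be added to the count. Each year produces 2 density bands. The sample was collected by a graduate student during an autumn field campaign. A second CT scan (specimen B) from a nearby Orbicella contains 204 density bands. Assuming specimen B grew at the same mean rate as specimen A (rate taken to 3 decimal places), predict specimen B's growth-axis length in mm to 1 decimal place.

411.1 mm

Specimen A: correcting the raw count gives 311 + 17 = 328 true density bands.
Specimen A: with 2 density bands per year, 328 / 2 = 164 years.
A: Extension rate ≈ 660.9 / 164 = 4.030 mm/yr.
Specimen B: 204 density bands at 2 per year is 204 / 2 = 102 years. For B, 4.030 mm/year × 102 years = 411.1 mm.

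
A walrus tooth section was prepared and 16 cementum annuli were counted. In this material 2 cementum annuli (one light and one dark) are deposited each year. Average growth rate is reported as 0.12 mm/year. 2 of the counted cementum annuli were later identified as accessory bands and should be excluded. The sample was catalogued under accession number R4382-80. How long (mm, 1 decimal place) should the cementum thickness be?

Adjusted count: 16 − 2 = 14 cementum annuli.
With 2 cementum annuli per year, 14 / 2 = 7 years.
Length ≈ 0.12 × 7 = 0.8 mm.

0.8 mm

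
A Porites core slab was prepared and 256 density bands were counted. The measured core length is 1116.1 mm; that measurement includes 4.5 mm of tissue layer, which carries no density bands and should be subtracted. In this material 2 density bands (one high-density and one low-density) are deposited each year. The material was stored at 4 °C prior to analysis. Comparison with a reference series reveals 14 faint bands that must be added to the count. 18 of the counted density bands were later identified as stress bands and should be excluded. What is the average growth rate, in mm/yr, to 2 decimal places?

8.82 mm/yr

After corrections the count is 256 − 18 + 14 = 252 density bands.
With 2 density bands per year, 252 / 2 = 126 years.
Removing the 4.5 mm offcut leaves 1116.1 − 4.5 = 1111.6 mm.
Mean rate = 1111.6 mm / 126 years ≈ 8.82 mm/yr.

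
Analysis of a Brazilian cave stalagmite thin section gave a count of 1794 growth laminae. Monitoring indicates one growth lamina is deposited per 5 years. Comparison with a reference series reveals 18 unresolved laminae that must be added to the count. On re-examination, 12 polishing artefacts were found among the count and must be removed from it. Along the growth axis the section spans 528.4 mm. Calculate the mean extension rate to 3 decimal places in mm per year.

Adjusted count: 1794 − 12 + 18 = 1800 growth laminae.
At 5 years per growth lamina, 1800 × 5 = 9000 years.
Mean rate = 528.4 mm / 9000 years ≈ 0.059 mm per year.

0.059 mm per year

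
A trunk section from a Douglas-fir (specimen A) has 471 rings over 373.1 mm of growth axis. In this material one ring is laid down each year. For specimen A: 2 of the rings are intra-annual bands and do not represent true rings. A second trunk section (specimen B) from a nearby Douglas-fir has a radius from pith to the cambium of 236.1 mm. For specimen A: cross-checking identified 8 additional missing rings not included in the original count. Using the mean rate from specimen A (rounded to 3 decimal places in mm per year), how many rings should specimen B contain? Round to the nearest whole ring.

Specimen A: true ring count = 471 − 2 + 8 = 477.
A: Mean rate = 373.1 mm / 477 years ≈ 0.782 mm/year.
B spans 236.1 / 0.782 = 301.92 years ≈ 302 rings.

302 rings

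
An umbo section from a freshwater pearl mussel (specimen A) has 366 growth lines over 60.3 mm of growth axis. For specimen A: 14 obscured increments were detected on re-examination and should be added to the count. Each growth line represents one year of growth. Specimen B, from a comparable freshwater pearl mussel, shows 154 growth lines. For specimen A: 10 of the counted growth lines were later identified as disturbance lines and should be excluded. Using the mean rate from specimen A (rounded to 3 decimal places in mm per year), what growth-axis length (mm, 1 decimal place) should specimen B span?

25.1 mm

Specimen A: adjusted count: 366 − 10 + 14 = 370 growth lines.
A: 60.3 mm over 370 years gives 60.3 / 370 ≈ 0.163 mm/yr.
For B, 0.163 mm/year × 154 years = 25.1 mm.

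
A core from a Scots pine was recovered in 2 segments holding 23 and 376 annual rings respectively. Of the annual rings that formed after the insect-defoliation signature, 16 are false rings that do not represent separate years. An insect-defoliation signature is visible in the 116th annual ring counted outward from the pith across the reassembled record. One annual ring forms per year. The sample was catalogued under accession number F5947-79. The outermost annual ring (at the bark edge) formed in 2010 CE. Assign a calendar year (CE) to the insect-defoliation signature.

Total annual rings = 23 + 376 = 399.
Between annual ring 116 and the bark edge there are 399 − 116 = 283 annual rings.
Excluding 16 false annual rings: 283 − 16 = 267.
The annual ring at the bark edge is 2010 CE, so the insect-defoliation signature dates to 2010 − 267 = 1743 CE.

1743 CE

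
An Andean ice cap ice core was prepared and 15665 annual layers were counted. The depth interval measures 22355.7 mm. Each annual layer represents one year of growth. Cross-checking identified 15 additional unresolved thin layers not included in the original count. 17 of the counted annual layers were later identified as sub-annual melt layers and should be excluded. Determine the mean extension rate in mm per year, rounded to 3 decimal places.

1.427 mm per year

After corrections the count is 15665 − 17 + 15 = 15663 annual layers.
22355.7 mm over 15663 years gives 22355.7 / 15663 ≈ 1.427 mm per year.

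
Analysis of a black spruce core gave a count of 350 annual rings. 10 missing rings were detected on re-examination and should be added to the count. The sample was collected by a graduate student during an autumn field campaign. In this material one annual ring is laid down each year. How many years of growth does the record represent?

After corrections the count is 350 + 10 = 360 annual rings.
With a one-to-one annual ring periodicity this is 360 years.

360 years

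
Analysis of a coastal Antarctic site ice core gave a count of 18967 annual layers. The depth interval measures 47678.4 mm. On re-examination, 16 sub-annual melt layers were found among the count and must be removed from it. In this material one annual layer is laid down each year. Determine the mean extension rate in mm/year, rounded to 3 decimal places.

Adjusted count: 18967 − 16 = 18951 annual layers.
Mean rate = 47678.4 mm / 18951 years ≈ 2.516 mm/year.

2.516 mm/year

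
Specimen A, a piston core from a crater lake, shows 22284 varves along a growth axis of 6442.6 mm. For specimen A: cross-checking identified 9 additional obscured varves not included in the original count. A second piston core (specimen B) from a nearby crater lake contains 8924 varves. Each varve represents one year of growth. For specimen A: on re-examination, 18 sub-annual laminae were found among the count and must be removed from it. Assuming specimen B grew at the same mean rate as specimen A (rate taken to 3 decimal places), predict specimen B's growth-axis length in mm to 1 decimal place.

2579.0 mm

Specimen A: after corrections the count is 22284 − 18 + 9 = 22275 varves.
A: Mean rate = 6442.6 mm / 22275 years ≈ 0.289 mm/year.
B's length ≈ 0.289 × 8924 = 2579.0 mm.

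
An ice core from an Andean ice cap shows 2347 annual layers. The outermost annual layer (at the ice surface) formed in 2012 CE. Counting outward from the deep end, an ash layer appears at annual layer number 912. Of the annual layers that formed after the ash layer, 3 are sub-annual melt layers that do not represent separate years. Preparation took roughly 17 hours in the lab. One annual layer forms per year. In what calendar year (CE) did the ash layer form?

580 CE

2347 − 912 = 1435 annual layers lie beyond the ash layer toward the ice surface.
Removing the 3 false annual layers leaves 1435 − 3 = 1432 true annual layers beyond the ash layer.
The annual layer at the ice surface is 2012 CE, so the ash layer dates to 2012 − 1432 = 580 CE.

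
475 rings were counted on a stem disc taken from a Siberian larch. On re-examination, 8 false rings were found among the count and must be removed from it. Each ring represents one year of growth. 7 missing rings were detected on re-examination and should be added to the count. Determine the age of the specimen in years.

474 years

Adjusted count: 475 − 8 + 7 = 474 rings.
One ring per year makes the duration 474 years.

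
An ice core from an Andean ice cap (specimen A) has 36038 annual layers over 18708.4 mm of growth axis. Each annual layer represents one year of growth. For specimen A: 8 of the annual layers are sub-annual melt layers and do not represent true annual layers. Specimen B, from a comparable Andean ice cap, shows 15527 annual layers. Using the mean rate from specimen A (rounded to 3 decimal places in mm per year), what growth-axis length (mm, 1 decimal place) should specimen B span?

8058.5 mm

Specimen A: true annual layer count = 36038 − 8 = 36030.
A: Mean rate = 18708.4 mm / 36030 years ≈ 0.519 mm/year.
Length of B = 0.519 × 15527 = 8058.5 mm.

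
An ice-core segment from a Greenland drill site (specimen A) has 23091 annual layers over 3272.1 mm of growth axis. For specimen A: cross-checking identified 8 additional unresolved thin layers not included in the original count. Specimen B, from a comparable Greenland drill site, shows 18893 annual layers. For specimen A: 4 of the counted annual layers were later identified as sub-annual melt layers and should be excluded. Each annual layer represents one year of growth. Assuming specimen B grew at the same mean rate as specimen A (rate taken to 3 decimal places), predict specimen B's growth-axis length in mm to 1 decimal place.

2682.8 mm

Specimen A: after corrections the count is 23091 − 4 + 8 = 23095 annual layers.
A: 3272.1 mm over 23095 years gives 3272.1 / 23095 ≈ 0.142 mm per year.
B's length ≈ 0.142 × 18893 = 2682.8 mm.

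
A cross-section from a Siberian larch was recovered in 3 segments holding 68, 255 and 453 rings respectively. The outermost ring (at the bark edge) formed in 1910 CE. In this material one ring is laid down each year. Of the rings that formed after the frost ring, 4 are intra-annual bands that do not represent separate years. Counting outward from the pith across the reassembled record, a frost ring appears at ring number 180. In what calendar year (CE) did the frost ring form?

Total rings = 68 + 255 + 453 = 776.
776 − 180 = 596 rings lie beyond the frost ring toward the bark edge.
Excluding 4 false rings: 596 − 4 = 592.
The ring at the bark edge is 1910 CE, so the frost ring dates to 1910 − 592 = 1318 CE.

1318 CE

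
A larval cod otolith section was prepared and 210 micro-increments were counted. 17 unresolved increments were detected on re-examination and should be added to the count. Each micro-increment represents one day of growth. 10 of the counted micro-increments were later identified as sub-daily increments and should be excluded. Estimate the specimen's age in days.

217 days

Adjusted count: 210 − 10 + 17 = 217 micro-increments.
With a one-to-one micro-increment periodicity this is 217 days.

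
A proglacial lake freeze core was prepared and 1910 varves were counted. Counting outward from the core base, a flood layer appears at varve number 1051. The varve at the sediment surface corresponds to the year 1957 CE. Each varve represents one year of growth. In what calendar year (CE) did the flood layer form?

Between varve 1051 and the sediment surface there are 1910 − 1051 = 859 varves.
1957 − 859 = 1098 CE.

1098 CE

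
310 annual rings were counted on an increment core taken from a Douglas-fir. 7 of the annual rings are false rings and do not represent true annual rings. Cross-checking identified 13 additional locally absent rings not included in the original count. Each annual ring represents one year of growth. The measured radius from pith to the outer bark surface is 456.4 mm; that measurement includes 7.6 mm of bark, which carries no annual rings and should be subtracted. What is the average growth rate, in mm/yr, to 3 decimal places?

1.420 mm/yr

After corrections the count is 310 − 7 + 13 = 316 annual rings.
The growth record spans 456.4 − 7.6 = 448.8 mm.
Extension rate ≈ 448.8 / 316 = 1.420 mm/yr.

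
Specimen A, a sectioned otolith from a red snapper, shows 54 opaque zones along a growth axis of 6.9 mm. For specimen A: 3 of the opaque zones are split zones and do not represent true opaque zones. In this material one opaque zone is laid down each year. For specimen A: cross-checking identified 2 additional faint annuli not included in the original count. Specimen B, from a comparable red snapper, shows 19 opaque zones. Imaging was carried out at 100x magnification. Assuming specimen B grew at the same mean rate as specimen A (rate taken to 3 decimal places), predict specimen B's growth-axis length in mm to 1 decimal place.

2.5 mm

Specimen A: true opaque zone count = 54 − 3 + 2 = 53.
A: Extension rate ≈ 6.9 / 53 = 0.130 mm/yr.
For B, 0.130 mm/year × 19 years = 2.5 mm.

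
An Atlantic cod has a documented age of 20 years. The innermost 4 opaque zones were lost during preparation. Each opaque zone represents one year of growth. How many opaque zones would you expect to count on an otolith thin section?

16 opaque zones

One opaque zone per year gives 20 opaque zones over 20 years.
20 − 4 missed = 16 opaque zones expected in the prepared section.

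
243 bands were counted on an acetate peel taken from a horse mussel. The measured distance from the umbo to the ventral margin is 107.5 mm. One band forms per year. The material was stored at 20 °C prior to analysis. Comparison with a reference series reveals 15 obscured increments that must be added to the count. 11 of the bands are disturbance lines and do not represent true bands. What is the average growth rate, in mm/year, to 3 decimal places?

After corrections the count is 243 − 11 + 15 = 247 bands.
Extension rate ≈ 107.5 / 247 = 0.435 mm/year.

0.435 mm/year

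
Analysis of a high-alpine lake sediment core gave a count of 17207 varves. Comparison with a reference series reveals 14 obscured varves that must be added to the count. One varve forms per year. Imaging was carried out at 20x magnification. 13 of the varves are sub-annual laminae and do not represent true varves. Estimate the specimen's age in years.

True varve count = 17207 − 13 + 14 = 17208.
With a one-to-one varve periodicity this is 17208 years.

17208 yr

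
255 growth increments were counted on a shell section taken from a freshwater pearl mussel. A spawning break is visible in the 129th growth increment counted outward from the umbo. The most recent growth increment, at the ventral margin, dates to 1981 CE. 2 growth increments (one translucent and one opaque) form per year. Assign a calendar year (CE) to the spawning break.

1918 CE

255 − 129 = 126 growth increments lie beyond the spawning break toward the ventral margin.
With 2 growth increments per year, 126 / 2 = 63 years.
1981 − 63 = 1918 CE.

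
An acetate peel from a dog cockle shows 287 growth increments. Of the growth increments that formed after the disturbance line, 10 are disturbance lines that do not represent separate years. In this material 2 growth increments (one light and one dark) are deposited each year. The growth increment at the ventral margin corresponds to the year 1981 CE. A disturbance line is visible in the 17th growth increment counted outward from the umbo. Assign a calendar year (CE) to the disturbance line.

1851 CE

The disturbance line sits at growth increment 17 from the umbo, so 287 − 17 = 270 growth increments formed after it.
Excluding 10 false growth increments: 270 − 10 = 260.
With 2 growth increments per year, 260 / 2 = 130 years.
The growth increment at the ventral margin is 1981 CE, so the disturbance line dates to 1981 − 130 = 1851 CE.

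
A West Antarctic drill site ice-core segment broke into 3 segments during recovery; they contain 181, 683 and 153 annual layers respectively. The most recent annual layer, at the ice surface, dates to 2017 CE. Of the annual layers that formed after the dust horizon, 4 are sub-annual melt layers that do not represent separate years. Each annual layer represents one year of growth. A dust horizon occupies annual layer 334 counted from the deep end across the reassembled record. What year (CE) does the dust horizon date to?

Total annual layers = 181 + 683 + 153 = 1017.
1017 − 334 = 683 annual layers lie beyond the dust horizon toward the ice surface.
683 − 4 false = 679 true annual layers after the dust horizon.
The annual layer at the ice surface is 2017 CE, so the dust horizon dates to 2017 − 679 = 1338 CE.

1338 CE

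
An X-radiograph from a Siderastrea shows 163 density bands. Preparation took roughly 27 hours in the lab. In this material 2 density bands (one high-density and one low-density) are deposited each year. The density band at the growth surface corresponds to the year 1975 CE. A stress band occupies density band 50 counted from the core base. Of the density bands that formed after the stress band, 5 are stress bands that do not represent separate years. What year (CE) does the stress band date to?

1921 CE

The stress band sits at density band 50 from the core base, so 163 − 50 = 113 density bands formed after it.
Removing the 5 false density bands leaves 113 − 5 = 108 true density bands beyond the stress band.
108 density bands at 2 per year is 108 / 2 = 54 years.
The density band at the growth surface is 1975 CE, so the stress band dates to 1975 − 54 = 1921 CE.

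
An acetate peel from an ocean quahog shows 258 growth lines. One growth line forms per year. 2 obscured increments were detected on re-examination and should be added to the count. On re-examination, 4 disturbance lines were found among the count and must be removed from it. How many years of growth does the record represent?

256 years

Adjusted count: 258 − 4 + 2 = 256 growth lines.
With a one-to-one growth line periodicity this is 256 years.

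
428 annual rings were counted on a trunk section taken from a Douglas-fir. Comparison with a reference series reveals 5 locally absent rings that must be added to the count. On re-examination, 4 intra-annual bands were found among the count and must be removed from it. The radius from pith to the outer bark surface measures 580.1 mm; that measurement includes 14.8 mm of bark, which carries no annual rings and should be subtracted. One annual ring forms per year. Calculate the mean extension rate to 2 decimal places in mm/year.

Adjusted count: 428 − 4 + 5 = 429 annual rings.
Net length = 580.1 − 14.8 = 565.3 mm.
Extension rate ≈ 565.3 / 429 = 1.32 mm/year.

1.32 mm/year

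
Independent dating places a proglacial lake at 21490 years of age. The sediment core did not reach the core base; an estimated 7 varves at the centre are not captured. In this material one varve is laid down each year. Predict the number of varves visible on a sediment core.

21483 varves

Expected varves over 21490 years: 21490.
Less the 7 uncaptured varves: 21490 − 7 = 21483.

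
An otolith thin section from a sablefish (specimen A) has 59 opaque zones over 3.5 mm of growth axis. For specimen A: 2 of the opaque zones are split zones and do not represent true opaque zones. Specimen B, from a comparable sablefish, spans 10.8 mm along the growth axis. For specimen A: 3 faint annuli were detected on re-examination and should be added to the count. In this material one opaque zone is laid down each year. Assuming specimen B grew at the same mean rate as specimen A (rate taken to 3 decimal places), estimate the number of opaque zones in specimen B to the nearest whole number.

186 opaque zones

Specimen A: correcting the raw count gives 59 − 2 + 3 = 60 true opaque zones.
A: 3.5 mm over 60 years gives 3.5 / 60 ≈ 0.058 mm per year.
B spans 10.8 / 0.058 = 186.21 years ≈ 186 opaque zones.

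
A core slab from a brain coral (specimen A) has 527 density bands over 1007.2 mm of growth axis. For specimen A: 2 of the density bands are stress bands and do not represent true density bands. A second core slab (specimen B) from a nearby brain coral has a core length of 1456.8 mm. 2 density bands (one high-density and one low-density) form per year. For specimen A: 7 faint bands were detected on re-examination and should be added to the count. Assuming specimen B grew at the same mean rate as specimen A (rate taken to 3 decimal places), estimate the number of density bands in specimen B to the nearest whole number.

770 density bands

Specimen A: adjusted count: 527 − 2 + 7 = 532 density bands.
Specimen A: with 2 density bands per year, 532 / 2 = 266 years.
A: Extension rate ≈ 1007.2 / 266 = 3.786 mm/year.
B spans 1456.8 / 3.786 = 384.79 years; at 2 density bands per year that is 384.79 × 2 ≈ 770 density bands.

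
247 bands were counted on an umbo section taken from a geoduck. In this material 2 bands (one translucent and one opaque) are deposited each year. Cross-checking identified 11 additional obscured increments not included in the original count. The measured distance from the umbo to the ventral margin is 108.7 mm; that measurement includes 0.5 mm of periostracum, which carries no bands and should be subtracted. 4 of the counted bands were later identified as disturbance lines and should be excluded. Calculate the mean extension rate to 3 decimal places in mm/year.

True band count = 247 − 4 + 11 = 254.
With 2 bands per year, 254 / 2 = 127 years.
The growth record spans 108.7 − 0.5 = 108.2 mm.
Mean rate = 108.2 mm / 127 years ≈ 0.852 mm/year.

0.852 mm/year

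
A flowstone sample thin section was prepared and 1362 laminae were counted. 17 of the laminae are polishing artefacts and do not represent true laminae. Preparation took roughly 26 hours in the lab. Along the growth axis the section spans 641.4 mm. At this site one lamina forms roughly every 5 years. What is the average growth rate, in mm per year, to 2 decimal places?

True lamina count = 1362 − 17 = 1345.
Multiplying by 5 years per lamina: 1345 × 5 = 6725 years.
Extension rate ≈ 641.4 / 6725 = 0.10 mm per year.

0.10 mm per year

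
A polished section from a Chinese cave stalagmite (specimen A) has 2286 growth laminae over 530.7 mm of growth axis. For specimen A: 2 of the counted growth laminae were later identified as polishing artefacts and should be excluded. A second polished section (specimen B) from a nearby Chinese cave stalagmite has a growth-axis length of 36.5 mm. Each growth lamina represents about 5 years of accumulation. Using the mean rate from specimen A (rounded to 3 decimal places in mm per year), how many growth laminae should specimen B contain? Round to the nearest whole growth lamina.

159 growth laminae

Specimen A: after corrections the count is 2286 − 2 = 2284 growth laminae.
Specimen A: at 5 years per growth lamina, 2284 × 5 = 11420 years.
A: Extension rate ≈ 530.7 / 11420 = 0.046 mm per year.
For B, 36.5 / 0.046 = 793.48 years; at 5 years per growth lamina that is 793.48 / 5 ≈ 159 growth laminae.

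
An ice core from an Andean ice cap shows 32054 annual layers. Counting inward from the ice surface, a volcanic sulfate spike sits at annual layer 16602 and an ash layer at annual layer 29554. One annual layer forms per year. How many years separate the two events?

12952 years

The two markers are separated by 29554 − 16602 = 12952 annual layers.
That is 12952 years at one annual layer per year.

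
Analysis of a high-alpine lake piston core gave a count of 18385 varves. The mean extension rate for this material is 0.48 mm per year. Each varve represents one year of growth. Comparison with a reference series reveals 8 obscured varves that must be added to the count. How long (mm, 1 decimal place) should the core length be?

True varve count = 18385 + 8 = 18393.
Length ≈ 0.48 × 18393 = 8828.6 mm.

8828.6 mm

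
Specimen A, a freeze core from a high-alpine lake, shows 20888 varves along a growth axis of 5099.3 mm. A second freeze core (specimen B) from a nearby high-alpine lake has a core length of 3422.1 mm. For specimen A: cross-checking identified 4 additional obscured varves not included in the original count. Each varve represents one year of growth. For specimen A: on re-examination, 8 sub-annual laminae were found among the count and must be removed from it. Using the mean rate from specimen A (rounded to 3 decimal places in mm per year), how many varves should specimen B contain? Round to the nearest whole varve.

Specimen A: correcting the raw count gives 20888 − 8 + 4 = 20884 true varves.
A: Extension rate ≈ 5099.3 / 20884 = 0.244 mm per year.
Specimen B: 3422.1 mm / 0.244 mm per year = 14025.00 years ≈ 14025 varves.

14025 varves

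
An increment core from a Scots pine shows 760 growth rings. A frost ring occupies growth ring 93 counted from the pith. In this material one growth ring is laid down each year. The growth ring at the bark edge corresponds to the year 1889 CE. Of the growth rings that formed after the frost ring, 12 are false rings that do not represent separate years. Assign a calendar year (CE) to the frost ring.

1234 CE

760 − 93 = 667 growth rings lie beyond the frost ring toward the bark edge.
Removing the 12 false growth rings leaves 667 − 12 = 655 true growth rings beyond the frost ring.
1889 − 655 = 1234 CE.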